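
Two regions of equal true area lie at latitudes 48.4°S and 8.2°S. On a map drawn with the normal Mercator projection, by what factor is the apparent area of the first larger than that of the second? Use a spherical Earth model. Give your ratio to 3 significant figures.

2.22

On Mercator, area is exaggerated by sec²φ = 1/cos²φ.
At 48.4°: sec²(48.4°) = 1/0.6639² = 2.269.
At 8.2°: sec²(8.2°) = 1/0.9898² = 1.021.
Ratio = 2.269/1.021 = cos²(8.2°)/cos²(48.4°) ≈ 2.22.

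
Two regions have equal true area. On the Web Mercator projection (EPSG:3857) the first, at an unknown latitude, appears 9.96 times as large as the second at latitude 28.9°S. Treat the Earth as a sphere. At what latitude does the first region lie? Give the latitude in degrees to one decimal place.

For equal true areas on Mercator, apparent areas scale as sec²φ, so the ratio is cos²φ₂ / cos²φ₁.
cos²φ₂ / cos²φ₁ = 9.96  ⇒  cos φ₁ = cos 28.9° / √9.96 = 0.8755/3.156 = 0.2774.
φ₁ = arccos(0.2774) ≈ 73.9°.

73.9°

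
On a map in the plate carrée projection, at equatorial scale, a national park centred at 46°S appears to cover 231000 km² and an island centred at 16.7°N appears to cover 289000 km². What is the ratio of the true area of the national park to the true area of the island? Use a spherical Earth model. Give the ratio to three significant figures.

0.580

Plate carrée has h = 1 and k = sec φ, giving areal scale sec φ; true area = (apparent area) · cos φ.
True area of national park: 231000 × cos(46°) = 231000 × 0.6947 = 160500 km².
True area of island: 289000 × cos(16.7°) = 289000 × 0.9578 = 276800 km².
Ratio = 160500 / 276800 ≈ 0.580.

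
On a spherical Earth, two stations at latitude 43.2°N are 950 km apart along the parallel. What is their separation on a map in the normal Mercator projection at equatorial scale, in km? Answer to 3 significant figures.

1300 km

For Mercator, h = k = sec φ (a conformal cylindrical projection has a single point scale, 1/cos φ).
Along the parallel, k = sec 43.2° = 1/0.7290 = 1.372.
Map distance = 950 × 1.372 ≈ 1300 km.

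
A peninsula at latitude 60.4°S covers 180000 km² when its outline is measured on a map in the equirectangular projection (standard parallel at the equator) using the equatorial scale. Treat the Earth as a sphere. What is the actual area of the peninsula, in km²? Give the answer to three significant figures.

88900 km²

For the equirectangular projection with φ₀ = 0 (plate carrée), h = 1 along meridians and k = sec φ along parallels.
Areal scale = h·k = 1 × sec φ; at 60.4°, h = 1.000, k = 2.025, so h·k = 2.025.
True area = apparent / (areal scale) = 180000 / 2.025 ≈ 88900 km².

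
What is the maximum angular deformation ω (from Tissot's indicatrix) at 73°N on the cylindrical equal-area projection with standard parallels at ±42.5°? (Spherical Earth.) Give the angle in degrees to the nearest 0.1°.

A cylindrical equal-area projection with standard parallel φ₀ has meridian scale h = cos φ / cos φ₀ and parallel scale k = cos φ₀ / cos φ (so areas are preserved, h·k = 1).
At 73°: h = 0.3966, k = 2.522; principal scales a = 2.522, b = 0.3966.
sin(ω/2) = (a − b)/(a + b) = 2.125/2.918 = 0.7282, so ω = 2 arcsin(0.7282) ≈ 93.5°.

93.5°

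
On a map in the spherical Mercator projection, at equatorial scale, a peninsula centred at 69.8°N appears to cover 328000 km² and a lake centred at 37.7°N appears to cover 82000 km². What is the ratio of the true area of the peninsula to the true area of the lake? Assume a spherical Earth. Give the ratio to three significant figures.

0.762

Mercator's areal exaggeration is sec²φ; hence true area = (apparent area) · cos²φ.
True area of peninsula: 328000 × cos²(69.8°) = 328000 × 0.1192 = 39110 km².
True area of lake: 82000 × cos²(37.7°) = 82000 × 0.6260 = 51330 km².
Ratio = 39110 / 51330 ≈ 0.762.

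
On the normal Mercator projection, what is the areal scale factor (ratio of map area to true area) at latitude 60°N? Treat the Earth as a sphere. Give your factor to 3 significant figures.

4.00

The Mercator projection is conformal; its linear scale factor is the same in every direction and equals sec φ = 1/cos φ.
Areal scale = k² = sec²φ = 1/cos²(60°) = 1/0.5000² = 4.000.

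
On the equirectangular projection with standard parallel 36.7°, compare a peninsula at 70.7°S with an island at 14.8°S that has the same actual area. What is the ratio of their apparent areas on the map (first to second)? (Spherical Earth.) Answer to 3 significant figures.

With standard parallel φ₀ = 36.7°, the equirectangular projection gives x = Rλ cos φ₀, y = Rφ, so h = 1 and k = cos 36.7° / cos φ.
Areal scale at 70.7°: h·k = 1.000 × 2.426 = 2.426.
Areal scale at 14.8°: h·k = 1.000 × 0.8293 = 0.8293.
Ratio = 2.426/0.8293 ≈ 2.93.

2.93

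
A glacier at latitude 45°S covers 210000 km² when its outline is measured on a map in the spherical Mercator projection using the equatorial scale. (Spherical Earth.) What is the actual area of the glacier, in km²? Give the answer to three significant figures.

105000 km²

Mercator is conformal, so the point scale is isotropic: h = k = sec φ = 1/cos φ.
Areal scale = k² = sec²φ = 1/cos²(45°) = 1/0.7071² = 2.000.
True area = apparent / (areal scale) = 210000 / 2.000 ≈ 105000 km².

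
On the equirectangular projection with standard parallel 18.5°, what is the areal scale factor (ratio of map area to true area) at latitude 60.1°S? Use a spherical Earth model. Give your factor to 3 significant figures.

1.90

The equidistant cylindrical projection with φ₀ = 18.5° has h = 1 (meridians true) and k = cos φ₀ / cos φ along parallels.
Areal scale = h·k = 1 × cos φ₀ / cos φ; at 60.1°, h = 1.000, k = 1.902, so h·k = 1.902.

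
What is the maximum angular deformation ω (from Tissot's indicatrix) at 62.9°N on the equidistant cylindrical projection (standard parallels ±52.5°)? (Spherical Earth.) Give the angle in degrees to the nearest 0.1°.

In the equirectangular projection with standard parallel φ₀ = 52.5° (x = Rλ cos φ₀, y = Rφ), meridians are true-scale (h = 1) and the parallel scale is k = cos φ₀ / cos φ.
At 62.9°: h = 1.000, k = 1.336; principal scales a = 1.336, b = 1.000.
sin(ω/2) = (a − b)/(a + b) = 0.3363/2.336 = 0.1440, so ω = 2 arcsin(0.1440) ≈ 16.6°.

16.6°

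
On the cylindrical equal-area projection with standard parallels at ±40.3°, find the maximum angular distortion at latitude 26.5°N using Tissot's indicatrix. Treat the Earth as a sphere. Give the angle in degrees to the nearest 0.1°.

Cylindrical equal-area (φ₀ = 40.3°): h = cos φ / cos 40.3° along meridians, k = cos 40.3° / cos φ along parallels; h·k = 1.
At 26.5°: h = 1.173, k = 0.8522; principal scales a = 1.173, b = 0.8522.
sin(ω/2) = (a − b)/(a + b) = 0.3212/2.026 = 0.1586, so ω = 2 arcsin(0.1586) ≈ 18.2°.

18.2°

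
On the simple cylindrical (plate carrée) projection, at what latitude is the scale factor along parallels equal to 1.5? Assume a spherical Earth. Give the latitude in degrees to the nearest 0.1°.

48.2°

Plate carrée: h = 1, k = sec φ along parallels.
sec φ = 1.5  ⇒  cos φ = 0.6667  ⇒  φ ≈ 48.2°.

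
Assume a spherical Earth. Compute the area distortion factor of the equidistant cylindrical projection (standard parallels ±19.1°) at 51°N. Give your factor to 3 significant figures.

The equidistant cylindrical projection with φ₀ = 19.1° has h = 1 (meridians true) and k = cos φ₀ / cos φ along parallels.
Areal scale = h·k = 1 × cos φ₀ / cos φ; at 51°, h = 1.000, k = 1.502, so h·k = 1.502.

1.50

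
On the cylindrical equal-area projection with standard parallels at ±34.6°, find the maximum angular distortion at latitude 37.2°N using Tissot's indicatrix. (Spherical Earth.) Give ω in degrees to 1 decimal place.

3.8°

A cylindrical equal-area projection with standard parallel φ₀ has meridian scale h = cos φ / cos φ₀ and parallel scale k = cos φ₀ / cos φ (so areas are preserved, h·k = 1).
At 37.2°: h = 0.9677, k = 1.033; principal scales a = 1.033, b = 0.9677.
sin(ω/2) = (a − b)/(a + b) = 0.06573/2.001 = 0.03285, so ω = 2 arcsin(0.03285) ≈ 3.8°.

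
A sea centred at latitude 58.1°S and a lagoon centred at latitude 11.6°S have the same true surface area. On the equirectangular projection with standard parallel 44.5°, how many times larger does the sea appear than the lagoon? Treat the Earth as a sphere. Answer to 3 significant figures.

1.85

With standard parallel φ₀ = 44.5°, the equirectangular projection gives x = Rλ cos φ₀, y = Rφ, so h = 1 and k = cos 44.5° / cos φ.
Areal scale at 58.1°: h·k = 1.000 × 1.350 = 1.350.
Areal scale at 11.6°: h·k = 1.000 × 0.7281 = 0.7281.
Ratio = 1.350/0.7281 ≈ 1.85.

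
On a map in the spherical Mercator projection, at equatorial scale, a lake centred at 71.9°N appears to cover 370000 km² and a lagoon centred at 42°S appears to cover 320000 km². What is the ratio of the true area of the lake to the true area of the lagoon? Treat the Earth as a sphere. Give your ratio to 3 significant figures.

Mercator's areal exaggeration is sec²φ; hence true area = (apparent area) · cos²φ.
True area of lake: 370000 × cos²(71.9°) = 370000 × 0.09652 = 35710 km².
True area of lagoon: 320000 × cos²(42°) = 320000 × 0.5523 = 176700 km².
Ratio = 35710 / 176700 ≈ 0.202.

0.202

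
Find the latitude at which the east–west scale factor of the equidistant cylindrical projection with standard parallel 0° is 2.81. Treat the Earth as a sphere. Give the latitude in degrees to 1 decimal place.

Plate carrée: h = 1, k = sec φ along parallels.
sec φ = 2.81  ⇒  cos φ = 0.3559  ⇒  φ ≈ 69.2°.

69.2°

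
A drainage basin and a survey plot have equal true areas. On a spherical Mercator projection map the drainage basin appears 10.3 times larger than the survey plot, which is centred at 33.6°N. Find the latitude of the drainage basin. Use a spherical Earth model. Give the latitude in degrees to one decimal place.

Mercator areal scale is sec²φ, so apparent-area ratio = sec²φ₁ / sec²φ₂ = cos²φ₂ / cos²φ₁.
cos²φ₂ / cos²φ₁ = 10.3  ⇒  cos φ₁ = cos 33.6° / √10.3 = 0.8329/3.209 = 0.2595.
φ₁ = arccos(0.2595) ≈ 75.0°.

75.0°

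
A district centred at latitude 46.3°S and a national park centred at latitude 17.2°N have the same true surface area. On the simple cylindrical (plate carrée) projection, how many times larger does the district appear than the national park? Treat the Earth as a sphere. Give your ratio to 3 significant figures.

In the plate carrée (x = Rλ, y = Rφ), meridians are true-scale (h = 1) and parallels are stretched by k = sec φ.
Areal scale at 46.3°: h·k = 1.000 × 1.447 = 1.447.
Areal scale at 17.2°: h·k = 1.000 × 1.047 = 1.047.
Ratio = 1.447/1.047 ≈ 1.38.

1.38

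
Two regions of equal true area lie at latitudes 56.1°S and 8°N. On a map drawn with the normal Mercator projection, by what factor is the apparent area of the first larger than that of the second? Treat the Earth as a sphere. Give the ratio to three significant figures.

On Mercator, area is exaggerated by sec²φ = 1/cos²φ.
At 56.1°: sec²(56.1°) = 1/0.5577² = 3.215.
At 8°: sec²(8°) = 1/0.9903² = 1.020.
Ratio = 3.215/1.020 = cos²(8°)/cos²(56.1°) ≈ 3.15.

3.15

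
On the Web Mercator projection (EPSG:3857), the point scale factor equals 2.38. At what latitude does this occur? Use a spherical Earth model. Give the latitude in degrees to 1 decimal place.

Mercator scale is k = sec φ = 1/cos φ.
1/cos φ = 2.38  ⇒  cos φ = 0.4202  ⇒  φ = arccos(0.4202) ≈ 65.2°.

65.2°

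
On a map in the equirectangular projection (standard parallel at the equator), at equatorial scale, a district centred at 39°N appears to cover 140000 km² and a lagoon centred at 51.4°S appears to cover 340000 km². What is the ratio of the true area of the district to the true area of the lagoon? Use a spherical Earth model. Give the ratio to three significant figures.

On the plate carrée, areal scale = h·k = 1 × sec φ, so true area = apparent × cos φ.
True area of district: 140000 × cos(39°) = 140000 × 0.7771 = 108800 km².
True area of lagoon: 340000 × cos(51.4°) = 340000 × 0.6239 = 212100 km².
Ratio = 108800 / 212100 ≈ 0.513.

0.513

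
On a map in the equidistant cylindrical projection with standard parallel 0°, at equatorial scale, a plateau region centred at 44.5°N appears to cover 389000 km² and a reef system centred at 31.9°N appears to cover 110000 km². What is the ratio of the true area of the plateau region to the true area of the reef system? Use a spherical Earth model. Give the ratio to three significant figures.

Plate carrée has h = 1 and k = sec φ, giving areal scale sec φ; true area = (apparent area) · cos φ.
True area of plateau region: 389000 × cos(44.5°) = 389000 × 0.7133 = 277500 km².
True area of reef system: 110000 × cos(31.9°) = 110000 × 0.8490 = 93390 km².
Ratio = 277500 / 93390 ≈ 2.97.

2.97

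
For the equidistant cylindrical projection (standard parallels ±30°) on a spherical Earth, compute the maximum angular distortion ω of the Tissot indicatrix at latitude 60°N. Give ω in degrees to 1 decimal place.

31.1°

The equidistant cylindrical projection with φ₀ = 30° has h = 1 (meridians true) and k = cos φ₀ / cos φ along parallels.
At 60°: h = 1.000, k = 1.732; principal scales a = 1.732, b = 1.000.
sin(ω/2) = (a − b)/(a + b) = 0.7321/2.732 = 0.2679, so ω = 2 arcsin(0.2679) ≈ 31.1°.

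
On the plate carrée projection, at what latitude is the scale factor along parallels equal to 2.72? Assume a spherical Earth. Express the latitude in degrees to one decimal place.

68.4°

Plate carrée: h = 1, k = sec φ along parallels.
sec φ = 2.72  ⇒  cos φ = 0.3676  ⇒  φ ≈ 68.4°.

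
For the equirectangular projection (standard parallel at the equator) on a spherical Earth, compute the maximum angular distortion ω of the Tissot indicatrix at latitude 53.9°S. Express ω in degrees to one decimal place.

30.0°

For the equirectangular projection with φ₀ = 0 (plate carrée), h = 1 along meridians and k = sec φ along parallels.
At 53.9°: h = 1.000, k = 1.697; principal scales a = 1.697, b = 1.000.
sin(ω/2) = (a − b)/(a + b) = 0.6972/2.697 = 0.2585, so ω = 2 arcsin(0.2585) ≈ 30.0°.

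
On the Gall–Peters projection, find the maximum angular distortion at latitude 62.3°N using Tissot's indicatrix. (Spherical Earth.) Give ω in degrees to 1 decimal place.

Gall–Peters is a cylindrical equal-area projection with standard parallels at ±45°. Cylindrical equal-area (φ₀ = 45°): h = cos φ / cos 45° along meridians, k = cos 45° / cos φ along parallels; h·k = 1.
At 62.3°: h = 0.6574, k = 1.521; principal scales a = 1.521, b = 0.6574.
sin(ω/2) = (a − b)/(a + b) = 0.8638/2.179 = 0.3965, so ω = 2 arcsin(0.3965) ≈ 46.7°.

46.7°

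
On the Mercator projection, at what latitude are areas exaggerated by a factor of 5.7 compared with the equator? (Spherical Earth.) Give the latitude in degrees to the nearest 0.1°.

Mercator areal scale is sec²φ.
sec²φ = 5.7  ⇒  cos²φ = 0.1754  ⇒  cos φ = 0.4189.
φ = arccos(0.4189) ≈ 65.2°.

65.2°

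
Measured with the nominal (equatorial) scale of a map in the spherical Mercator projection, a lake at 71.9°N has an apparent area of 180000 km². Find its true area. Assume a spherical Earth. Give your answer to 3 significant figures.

17400 km²

The Mercator projection is conformal; its linear scale factor is the same in every direction and equals sec φ = 1/cos φ.
Areal scale = k² = sec²φ = 1/cos²(71.9°) = 1/0.3107² = 10.36.
True area = apparent / (areal scale) = 180000 / 10.36 ≈ 17400 km².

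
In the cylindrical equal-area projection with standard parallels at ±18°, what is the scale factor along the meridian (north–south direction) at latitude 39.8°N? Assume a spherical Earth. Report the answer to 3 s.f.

A cylindrical equal-area projection with standard parallel φ₀ has meridian scale h = cos φ / cos φ₀ and parallel scale k = cos φ₀ / cos φ (so areas are preserved, h·k = 1).
h = cos 39.8° / cos 18° = 0.7683/0.9511 = 0.8078.

0.808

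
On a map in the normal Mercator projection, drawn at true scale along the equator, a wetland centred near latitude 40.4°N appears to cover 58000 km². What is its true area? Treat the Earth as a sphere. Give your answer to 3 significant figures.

33600 km²

Mercator is conformal, so the point scale is isotropic: h = k = sec φ = 1/cos φ.
Areal scale = k² = sec²φ = 1/cos²(40.4°) = 1/0.7615² = 1.724.
True area = apparent / (areal scale) = 58000 / 1.724 ≈ 33600 km².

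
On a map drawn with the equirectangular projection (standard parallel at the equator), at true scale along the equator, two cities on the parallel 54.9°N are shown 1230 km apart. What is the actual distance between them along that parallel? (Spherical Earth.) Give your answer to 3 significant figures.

707 km

For the equirectangular projection with φ₀ = 0 (plate carrée), h = 1 along meridians and k = sec φ along parallels.
Along the parallel at 54.9°, map distances are exaggerated by k = sec 54.9° = 1.739.
True distance = 1230 / 1.739 = 1230 × cos 54.9° ≈ 707 km.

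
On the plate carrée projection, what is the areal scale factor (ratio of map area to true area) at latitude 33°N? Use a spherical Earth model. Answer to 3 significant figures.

1.19

For the equirectangular projection with φ₀ = 0 (plate carrée), h = 1 along meridians and k = sec φ along parallels.
Areal scale = h·k = 1 × sec φ; at 33°, h = 1.000, k = 1.192, so h·k = 1.192.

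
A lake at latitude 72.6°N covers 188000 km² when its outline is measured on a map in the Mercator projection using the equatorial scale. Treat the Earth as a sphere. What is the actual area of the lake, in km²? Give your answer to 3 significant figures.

The Mercator projection is conformal; its linear scale factor is the same in every direction and equals sec φ = 1/cos φ.
Areal scale = k² = sec²φ = 1/cos²(72.6°) = 1/0.2990² = 11.18.
True area = apparent / (areal scale) = 188000 / 11.18 ≈ 16800 km².

16800 km²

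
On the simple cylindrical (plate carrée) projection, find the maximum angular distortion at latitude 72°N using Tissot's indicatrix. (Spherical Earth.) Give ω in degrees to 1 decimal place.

63.7°

Plate carrée maps x = Rλ, y = Rφ. The meridian scale is h = 1 and the parallel scale is k = 1/cos φ = sec φ.
At 72°: h = 1.000, k = 3.236; principal scales a = 3.236, b = 1.000.
sin(ω/2) = (a − b)/(a + b) = 2.236/4.236 = 0.5279, so ω = 2 arcsin(0.5279) ≈ 63.7°.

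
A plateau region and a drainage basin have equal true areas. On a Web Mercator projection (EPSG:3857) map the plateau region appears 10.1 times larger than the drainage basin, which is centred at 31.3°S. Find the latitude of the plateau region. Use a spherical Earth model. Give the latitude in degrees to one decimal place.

Mercator areal scale is sec²φ, so apparent-area ratio = sec²φ₁ / sec²φ₂ = cos²φ₂ / cos²φ₁.
cos²φ₂ / cos²φ₁ = 10.1  ⇒  cos φ₁ = cos 31.3° / √10.1 = 0.8545/3.178 = 0.2689.
φ₁ = arccos(0.2689) ≈ 74.4°.

74.4°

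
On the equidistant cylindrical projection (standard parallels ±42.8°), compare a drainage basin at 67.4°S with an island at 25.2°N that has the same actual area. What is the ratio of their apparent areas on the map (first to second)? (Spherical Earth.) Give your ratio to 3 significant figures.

The equidistant cylindrical projection with φ₀ = 42.8° has h = 1 (meridians true) and k = cos φ₀ / cos φ along parallels.
Areal scale at 67.4°: h·k = 1.000 × 1.909 = 1.909.
Areal scale at 25.2°: h·k = 1.000 × 0.8109 = 0.8109.
Ratio = 1.909/0.8109 ≈ 2.35.

2.35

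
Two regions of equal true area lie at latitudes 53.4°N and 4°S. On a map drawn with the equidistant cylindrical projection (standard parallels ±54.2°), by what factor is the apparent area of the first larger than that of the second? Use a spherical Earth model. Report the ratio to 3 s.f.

1.67

With standard parallel φ₀ = 54.2°, the equirectangular projection gives x = Rλ cos φ₀, y = Rφ, so h = 1 and k = cos 54.2° / cos φ.
Areal scale at 53.4°: h·k = 1.000 × 0.9811 = 0.9811.
Areal scale at 4°: h·k = 1.000 × 0.5864 = 0.5864.
Ratio = 0.9811/0.5864 ≈ 1.67.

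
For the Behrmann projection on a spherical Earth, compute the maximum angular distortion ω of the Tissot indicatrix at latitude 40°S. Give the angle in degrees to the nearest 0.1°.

14.0°

Behrmann is a cylindrical equal-area projection with standard parallels at ±30°. A cylindrical equal-area projection with standard parallel φ₀ has meridian scale h = cos φ / cos φ₀ and parallel scale k = cos φ₀ / cos φ (so areas are preserved, h·k = 1).
At 40°: h = 0.8846, k = 1.131; principal scales a = 1.131, b = 0.8846.
sin(ω/2) = (a − b)/(a + b) = 0.2460/2.015 = 0.1221, so ω = 2 arcsin(0.1221) ≈ 14.0°.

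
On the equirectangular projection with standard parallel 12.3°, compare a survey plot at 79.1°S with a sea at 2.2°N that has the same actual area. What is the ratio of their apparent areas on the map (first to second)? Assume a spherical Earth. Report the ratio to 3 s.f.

In the equirectangular projection with standard parallel φ₀ = 12.3° (x = Rλ cos φ₀, y = Rφ), meridians are true-scale (h = 1) and the parallel scale is k = cos φ₀ / cos φ.
Areal scale at 79.1°: h·k = 1.000 × 5.167 = 5.167.
Areal scale at 2.2°: h·k = 1.000 × 0.9778 = 0.9778.
Ratio = 5.167/0.9778 ≈ 5.28.

5.28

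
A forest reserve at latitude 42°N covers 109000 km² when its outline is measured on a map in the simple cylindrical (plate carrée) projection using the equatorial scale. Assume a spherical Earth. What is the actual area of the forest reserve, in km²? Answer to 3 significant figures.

81000 km²

Plate carrée maps x = Rλ, y = Rφ. The meridian scale is h = 1 and the parallel scale is k = 1/cos φ = sec φ.
Areal scale = h·k = 1 × sec φ; at 42°, h = 1.000, k = 1.346, so h·k = 1.346.
True area = apparent / (areal scale) = 109000 / 1.346 ≈ 81000 km².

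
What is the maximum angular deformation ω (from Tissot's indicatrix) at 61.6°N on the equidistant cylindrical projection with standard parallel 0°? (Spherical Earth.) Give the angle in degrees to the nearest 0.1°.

41.6°

For the equirectangular projection with φ₀ = 0 (plate carrée), h = 1 along meridians and k = sec φ along parallels.
At 61.6°: h = 1.000, k = 2.103; principal scales a = 2.103, b = 1.000.
sin(ω/2) = (a − b)/(a + b) = 1.103/3.103 = 0.3554, so ω = 2 arcsin(0.3554) ≈ 41.6°.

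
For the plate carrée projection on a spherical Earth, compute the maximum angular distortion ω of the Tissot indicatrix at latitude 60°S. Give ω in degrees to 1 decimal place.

38.9°

In the plate carrée (x = Rλ, y = Rφ), meridians are true-scale (h = 1) and parallels are stretched by k = sec φ.
At 60°: h = 1.000, k = 2.000; principal scales a = 2.000, b = 1.000.
sin(ω/2) = (a − b)/(a + b) = 1.0000/3.000 = 0.3333, so ω = 2 arcsin(0.3333) ≈ 38.9°.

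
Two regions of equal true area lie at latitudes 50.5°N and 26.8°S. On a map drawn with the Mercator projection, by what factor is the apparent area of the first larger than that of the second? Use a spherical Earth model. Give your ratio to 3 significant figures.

Mercator is conformal with k = sec φ, so areal scale = k² = sec²φ.
At 50.5°: sec²(50.5°) = 1/0.6361² = 2.472.
At 26.8°: sec²(26.8°) = 1/0.8926² = 1.255.
Ratio = 2.472/1.255 = cos²(26.8°)/cos²(50.5°) ≈ 1.97.

1.97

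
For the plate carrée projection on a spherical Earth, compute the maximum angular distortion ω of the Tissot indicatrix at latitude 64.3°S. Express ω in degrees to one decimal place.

46.5°

Plate carrée maps x = Rλ, y = Rφ. The meridian scale is h = 1 and the parallel scale is k = 1/cos φ = sec φ.
At 64.3°: h = 1.000, k = 2.306; principal scales a = 2.306, b = 1.000.
sin(ω/2) = (a − b)/(a + b) = 1.306/3.306 = 0.3950, so ω = 2 arcsin(0.3950) ≈ 46.5°.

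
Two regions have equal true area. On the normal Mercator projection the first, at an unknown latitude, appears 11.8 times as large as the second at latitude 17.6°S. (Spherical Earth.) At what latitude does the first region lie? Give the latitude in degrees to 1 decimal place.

For equal true areas on Mercator, apparent areas scale as sec²φ, so the ratio is cos²φ₂ / cos²φ₁.
cos²φ₂ / cos²φ₁ = 11.8  ⇒  cos φ₁ = cos 17.6° / √11.8 = 0.9532/3.435 = 0.2775.
φ₁ = arccos(0.2775) ≈ 73.9°.

73.9°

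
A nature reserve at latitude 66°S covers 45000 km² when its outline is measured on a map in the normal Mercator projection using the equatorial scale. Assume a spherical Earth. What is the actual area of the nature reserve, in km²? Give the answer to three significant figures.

The Mercator projection is conformal; its linear scale factor is the same in every direction and equals sec φ = 1/cos φ.
Areal scale = k² = sec²φ = 1/cos²(66°) = 1/0.4067² = 6.045.
True area = apparent / (areal scale) = 45000 / 6.045 ≈ 7440 km².

7440 km²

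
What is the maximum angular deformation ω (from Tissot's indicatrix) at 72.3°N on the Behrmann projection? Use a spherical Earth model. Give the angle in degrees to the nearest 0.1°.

102.6°

Behrmann is a cylindrical equal-area projection with standard parallels at ±30°. For cylindrical equal-area with standard parallel φ₀, h = cos φ / cos φ₀ and k = cos φ₀ / cos φ, so h·k = 1.
At 72.3°: h = 0.3511, k = 2.848; principal scales a = 2.848, b = 0.3511.
sin(ω/2) = (a − b)/(a + b) = 2.497/3.200 = 0.7806, so ω = 2 arcsin(0.7806) ≈ 102.6°.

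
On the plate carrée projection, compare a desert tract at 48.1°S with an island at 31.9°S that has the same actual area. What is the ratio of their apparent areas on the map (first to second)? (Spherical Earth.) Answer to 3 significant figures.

For the equirectangular projection with φ₀ = 0 (plate carrée), h = 1 along meridians and k = sec φ along parallels.
Areal scale at 48.1°: h·k = 1.000 × 1.497 = 1.497.
Areal scale at 31.9°: h·k = 1.000 × 1.178 = 1.178.
Ratio = 1.497/1.178 ≈ 1.27.

1.27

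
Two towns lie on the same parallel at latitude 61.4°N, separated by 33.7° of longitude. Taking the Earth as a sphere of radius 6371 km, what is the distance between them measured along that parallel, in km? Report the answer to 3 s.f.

Arc length along a parallel = R cos φ · Δλ (with Δλ in radians).
= 6371 × cos 61.4° × (33.7° × π/180) = 6371 × 0.4787 × 0.5882 ≈ 1790 km.

1790 km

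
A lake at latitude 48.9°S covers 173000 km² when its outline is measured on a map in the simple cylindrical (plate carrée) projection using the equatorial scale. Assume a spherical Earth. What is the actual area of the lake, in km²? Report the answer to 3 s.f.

114000 km²

Plate carrée maps x = Rλ, y = Rφ. The meridian scale is h = 1 and the parallel scale is k = 1/cos φ = sec φ.
Areal scale = h·k = 1 × sec φ; at 48.9°, h = 1.000, k = 1.521, so h·k = 1.521.
True area = apparent / (areal scale) = 173000 / 1.521 ≈ 114000 km².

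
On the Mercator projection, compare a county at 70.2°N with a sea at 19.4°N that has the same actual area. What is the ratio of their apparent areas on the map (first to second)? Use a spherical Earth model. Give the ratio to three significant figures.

7.75

Mercator areal scale is sec²φ.
At 70.2°: sec²(70.2°) = 1/0.3387² = 8.715.
At 19.4°: sec²(19.4°) = 1/0.9432² = 1.124.
Ratio = 8.715/1.124 = cos²(19.4°)/cos²(70.2°) ≈ 7.75.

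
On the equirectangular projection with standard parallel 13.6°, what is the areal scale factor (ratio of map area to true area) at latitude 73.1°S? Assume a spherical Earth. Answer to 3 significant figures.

In the equirectangular projection with standard parallel φ₀ = 13.6° (x = Rλ cos φ₀, y = Rφ), meridians are true-scale (h = 1) and the parallel scale is k = cos φ₀ / cos φ.
Areal scale = h·k = 1 × cos φ₀ / cos φ; at 73.1°, h = 1.000, k = 3.343, so h·k = 3.343.

3.34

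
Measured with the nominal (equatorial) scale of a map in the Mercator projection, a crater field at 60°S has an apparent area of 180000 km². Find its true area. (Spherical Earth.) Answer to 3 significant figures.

45000 km²

The Mercator projection is conformal; its linear scale factor is the same in every direction and equals sec φ = 1/cos φ.
Areal scale = k² = sec²φ = 1/cos²(60°) = 1/0.5000² = 4.000.
True area = apparent / (areal scale) = 180000 / 4.000 ≈ 45000 km².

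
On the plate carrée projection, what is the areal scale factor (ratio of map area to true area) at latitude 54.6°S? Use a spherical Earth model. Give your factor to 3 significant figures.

1.73

In the plate carrée (x = Rλ, y = Rφ), meridians are true-scale (h = 1) and parallels are stretched by k = sec φ.
Areal scale = h·k = 1 × sec φ; at 54.6°, h = 1.000, k = 1.726, so h·k = 1.726.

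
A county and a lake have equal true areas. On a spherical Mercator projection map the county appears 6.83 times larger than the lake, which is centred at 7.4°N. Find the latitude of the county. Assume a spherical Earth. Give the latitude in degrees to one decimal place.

67.7°

On Mercator, (apparent₁)/(apparent₂) = sec²φ₁ / sec²φ₂ when true areas are equal.
cos²φ₂ / cos²φ₁ = 6.83  ⇒  cos φ₁ = cos 7.4° / √6.83 = 0.9917/2.613 = 0.3795.
φ₁ = arccos(0.3795) ≈ 67.7°.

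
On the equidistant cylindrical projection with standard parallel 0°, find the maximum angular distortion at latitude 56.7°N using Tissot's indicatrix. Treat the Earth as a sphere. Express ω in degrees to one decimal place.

For the equirectangular projection with φ₀ = 0 (plate carrée), h = 1 along meridians and k = sec φ along parallels.
At 56.7°: h = 1.000, k = 1.821; principal scales a = 1.821, b = 1.000.
sin(ω/2) = (a − b)/(a + b) = 0.8214/2.821 = 0.2911, so ω = 2 arcsin(0.2911) ≈ 33.9°.

33.9°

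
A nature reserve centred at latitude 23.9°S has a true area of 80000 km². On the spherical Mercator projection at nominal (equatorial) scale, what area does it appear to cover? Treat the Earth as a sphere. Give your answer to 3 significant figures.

Mercator is conformal, so the point scale is isotropic: h = k = sec φ = 1/cos φ.
Areal scale = k² = sec²φ = 1/cos²(23.9°) = 1/0.9143² = 1.196.
Apparent area = 80000 × 1.196 ≈ 95700 km².

95700 km²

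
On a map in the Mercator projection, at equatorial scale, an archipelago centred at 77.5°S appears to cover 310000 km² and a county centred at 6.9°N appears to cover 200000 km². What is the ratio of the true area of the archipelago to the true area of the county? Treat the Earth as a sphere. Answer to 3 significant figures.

Since Mercator area scale is 1/cos²φ, the true area equals the apparent area multiplied by cos²φ.
True area of archipelago: 310000 × cos²(77.5°) = 310000 × 0.04685 = 14520 km².
True area of county: 200000 × cos²(6.9°) = 200000 × 0.9856 = 197100 km².
Ratio = 14520 / 197100 ≈ 0.0737.

0.0737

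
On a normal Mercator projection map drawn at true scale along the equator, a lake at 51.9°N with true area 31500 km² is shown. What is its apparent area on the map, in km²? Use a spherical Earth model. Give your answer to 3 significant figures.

82700 km²

For Mercator, h = k = sec φ (a conformal cylindrical projection has a single point scale, 1/cos φ).
Areal scale = k² = sec²φ = 1/cos²(51.9°) = 1/0.6170² = 2.627.
Apparent area = 31500 × 2.627 ≈ 82700 km².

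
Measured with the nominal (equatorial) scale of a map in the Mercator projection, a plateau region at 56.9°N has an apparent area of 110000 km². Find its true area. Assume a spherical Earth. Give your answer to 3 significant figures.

32800 km²

Mercator is conformal, so the point scale is isotropic: h = k = sec φ = 1/cos φ.
Areal scale = k² = sec²φ = 1/cos²(56.9°) = 1/0.5461² = 3.353.
True area = apparent / (areal scale) = 110000 / 3.353 ≈ 32800 km².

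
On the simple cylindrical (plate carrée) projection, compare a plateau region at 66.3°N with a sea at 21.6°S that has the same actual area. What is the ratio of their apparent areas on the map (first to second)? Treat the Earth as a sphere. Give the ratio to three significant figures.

In the plate carrée (x = Rλ, y = Rφ), meridians are true-scale (h = 1) and parallels are stretched by k = sec φ.
Areal scale at 66.3°: h·k = 1.000 × 2.488 = 2.488.
Areal scale at 21.6°: h·k = 1.000 × 1.076 = 1.076.
Ratio = 2.488/1.076 ≈ 2.31.

2.31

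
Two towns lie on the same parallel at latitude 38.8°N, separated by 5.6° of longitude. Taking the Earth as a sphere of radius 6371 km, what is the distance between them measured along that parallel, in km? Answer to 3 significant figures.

485 km

Arc length along a parallel = R cos φ · Δλ (with Δλ in radians).
= 6371 × cos 38.8° × (5.6° × π/180) = 6371 × 0.7793 × 0.09774 ≈ 485 km.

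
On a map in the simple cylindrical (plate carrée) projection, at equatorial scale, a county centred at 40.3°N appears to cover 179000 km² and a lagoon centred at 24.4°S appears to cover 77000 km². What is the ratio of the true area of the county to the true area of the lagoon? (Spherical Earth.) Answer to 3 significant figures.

Plate carrée has h = 1 and k = sec φ, giving areal scale sec φ; true area = (apparent area) · cos φ.
True area of county: 179000 × cos(40.3°) = 179000 × 0.7627 = 136500 km².
True area of lagoon: 77000 × cos(24.4°) = 77000 × 0.9107 = 70120 km².
Ratio = 136500 / 70120 ≈ 1.95.

1.95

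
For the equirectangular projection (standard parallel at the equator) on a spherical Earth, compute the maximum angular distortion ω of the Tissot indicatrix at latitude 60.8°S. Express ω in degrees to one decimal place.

In the plate carrée (x = Rλ, y = Rφ), meridians are true-scale (h = 1) and parallels are stretched by k = sec φ.
At 60.8°: h = 1.000, k = 2.050; principal scales a = 2.050, b = 1.000.
sin(ω/2) = (a − b)/(a + b) = 1.050/3.050 = 0.3442, so ω = 2 arcsin(0.3442) ≈ 40.3°.

40.3°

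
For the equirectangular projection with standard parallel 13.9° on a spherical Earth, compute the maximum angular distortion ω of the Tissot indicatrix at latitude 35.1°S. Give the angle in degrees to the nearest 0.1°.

9.8°

The equidistant cylindrical projection with φ₀ = 13.9° has h = 1 (meridians true) and k = cos φ₀ / cos φ along parallels.
At 35.1°: h = 1.000, k = 1.186; principal scales a = 1.186, b = 1.000.
sin(ω/2) = (a − b)/(a + b) = 0.1865/2.186 = 0.08529, so ω = 2 arcsin(0.08529) ≈ 9.8°.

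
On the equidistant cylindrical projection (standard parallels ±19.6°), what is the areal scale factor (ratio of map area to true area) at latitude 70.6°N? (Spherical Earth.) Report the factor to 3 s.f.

2.84

In the equirectangular projection with standard parallel φ₀ = 19.6° (x = Rλ cos φ₀, y = Rφ), meridians are true-scale (h = 1) and the parallel scale is k = cos φ₀ / cos φ.
Areal scale = h·k = 1 × cos φ₀ / cos φ; at 70.6°, h = 1.000, k = 2.836, so h·k = 2.836.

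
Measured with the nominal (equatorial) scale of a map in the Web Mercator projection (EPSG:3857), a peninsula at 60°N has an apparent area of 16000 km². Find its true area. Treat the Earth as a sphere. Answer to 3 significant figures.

Mercator is conformal, so the point scale is isotropic: h = k = sec φ = 1/cos φ.
Areal scale = k² = sec²φ = 1/cos²(60°) = 1/0.5000² = 4.000.
True area = apparent / (areal scale) = 16000 / 4.000 ≈ 4000 km².

4000 km²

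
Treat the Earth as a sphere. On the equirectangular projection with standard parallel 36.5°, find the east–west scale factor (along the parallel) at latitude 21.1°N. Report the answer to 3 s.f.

The equidistant cylindrical projection with φ₀ = 36.5° has h = 1 (meridians true) and k = cos φ₀ / cos φ along parallels.
k = cos 36.5° / cos 21.1° = 0.8039/0.9330 = 0.8616.

0.862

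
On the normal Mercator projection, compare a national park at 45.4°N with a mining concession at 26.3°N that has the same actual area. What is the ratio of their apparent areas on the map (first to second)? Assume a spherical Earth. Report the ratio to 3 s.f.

Mercator areal scale is sec²φ.
At 45.4°: sec²(45.4°) = 1/0.7022² = 2.028.
At 26.3°: sec²(26.3°) = 1/0.8965² = 1.244.
Ratio = 2.028/1.244 = cos²(26.3°)/cos²(45.4°) ≈ 1.63.

1.63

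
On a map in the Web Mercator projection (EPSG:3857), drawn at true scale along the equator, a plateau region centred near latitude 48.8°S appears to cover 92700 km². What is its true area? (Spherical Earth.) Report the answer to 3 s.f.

40200 km²

The Mercator projection is conformal; its linear scale factor is the same in every direction and equals sec φ = 1/cos φ.
Areal scale = k² = sec²φ = 1/cos²(48.8°) = 1/0.6587² = 2.305.
True area = apparent / (areal scale) = 92700 / 2.305 ≈ 40200 km².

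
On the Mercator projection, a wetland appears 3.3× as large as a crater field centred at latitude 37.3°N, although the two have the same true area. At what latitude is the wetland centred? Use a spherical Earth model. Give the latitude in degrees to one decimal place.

64.0°

Mercator areal scale is sec²φ, so apparent-area ratio = sec²φ₁ / sec²φ₂ = cos²φ₂ / cos²φ₁.
cos²φ₂ / cos²φ₁ = 3.3  ⇒  cos φ₁ = cos 37.3° / √3.3 = 0.7955/1.817 = 0.4379.
φ₁ = arccos(0.4379) ≈ 64.0°.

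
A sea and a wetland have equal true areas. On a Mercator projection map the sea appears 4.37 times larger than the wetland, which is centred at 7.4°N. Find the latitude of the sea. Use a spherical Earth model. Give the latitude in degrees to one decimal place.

61.7°

On Mercator, (apparent₁)/(apparent₂) = sec²φ₁ / sec²φ₂ when true areas are equal.
cos²φ₂ / cos²φ₁ = 4.37  ⇒  cos φ₁ = cos 7.4° / √4.37 = 0.9917/2.090 = 0.4744.
φ₁ = arccos(0.4744) ≈ 61.7°.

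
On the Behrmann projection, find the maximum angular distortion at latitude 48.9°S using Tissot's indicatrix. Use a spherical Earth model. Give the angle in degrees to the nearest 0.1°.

31.2°

Behrmann is a cylindrical equal-area projection with standard parallels at ±30°. For cylindrical equal-area with standard parallel φ₀, h = cos φ / cos φ₀ and k = cos φ₀ / cos φ, so h·k = 1.
At 48.9°: h = 0.7591, k = 1.317; principal scales a = 1.317, b = 0.7591.
sin(ω/2) = (a − b)/(a + b) = 0.5583/2.076 = 0.2689, so ω = 2 arcsin(0.2689) ≈ 31.2°.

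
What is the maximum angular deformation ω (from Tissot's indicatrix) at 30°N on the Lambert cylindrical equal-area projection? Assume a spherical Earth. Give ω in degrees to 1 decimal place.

The Lambert cylindrical equal-area projection is the cylindrical equal-area projection with its standard parallel at the equator (φ₀ = 0). For cylindrical equal-area with standard parallel φ₀, h = cos φ / cos φ₀ and k = cos φ₀ / cos φ, so h·k = 1.
At 30°: h = 0.8660, k = 1.155; principal scales a = 1.155, b = 0.8660.
sin(ω/2) = (a − b)/(a + b) = 0.2887/2.021 = 0.1429, so ω = 2 arcsin(0.1429) ≈ 16.4°.

16.4°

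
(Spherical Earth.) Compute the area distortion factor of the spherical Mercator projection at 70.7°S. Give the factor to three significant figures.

9.15

The Mercator projection is conformal; its linear scale factor is the same in every direction and equals sec φ = 1/cos φ.
Areal scale = k² = sec²φ = 1/cos²(70.7°) = 1/0.3305² = 9.154.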